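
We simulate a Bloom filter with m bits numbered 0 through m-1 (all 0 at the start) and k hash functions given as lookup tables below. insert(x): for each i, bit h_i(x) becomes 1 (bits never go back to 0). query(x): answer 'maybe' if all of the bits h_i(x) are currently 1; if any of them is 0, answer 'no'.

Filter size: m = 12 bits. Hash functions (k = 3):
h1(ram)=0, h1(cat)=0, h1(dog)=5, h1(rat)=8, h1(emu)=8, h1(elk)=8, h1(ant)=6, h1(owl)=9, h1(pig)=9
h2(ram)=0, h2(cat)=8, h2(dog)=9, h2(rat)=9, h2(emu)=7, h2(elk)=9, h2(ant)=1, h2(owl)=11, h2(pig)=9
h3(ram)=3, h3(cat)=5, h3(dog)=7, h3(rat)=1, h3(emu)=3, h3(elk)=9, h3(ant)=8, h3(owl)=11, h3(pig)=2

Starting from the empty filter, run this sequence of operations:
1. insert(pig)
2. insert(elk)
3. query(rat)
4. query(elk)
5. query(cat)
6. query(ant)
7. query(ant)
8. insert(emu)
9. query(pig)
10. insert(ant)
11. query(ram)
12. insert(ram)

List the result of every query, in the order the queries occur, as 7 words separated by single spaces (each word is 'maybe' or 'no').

Answer: no maybe no no no maybe no

Derivation:
Start: bits=000000000000
Op 1: insert pig -> sets bits 2 9 -> bits=001000000100
Op 2: insert elk -> sets bits 8 9 -> bits=001000001100
Op 3: query rat -> checks bit1=0, bit8=1, bit9=1 (has a 0) -> no
Op 4: query elk -> checks bit8=1, bit9=1 (all 1) -> maybe
Op 5: query cat -> checks bit0=0, bit5=0, bit8=1 (has a 0) -> no
Op 6: query ant -> checks bit1=0, bit6=0, bit8=1 (has a 0) -> no
Op 7: query ant -> checks bit1=0, bit6=0, bit8=1 (has a 0) -> no
Op 8: insert emu -> sets bits 3 7 8 -> bits=001100011100
Op 9: query pig -> checks bit2=1, bit9=1 (all 1) -> maybe
Op 10: insert ant -> sets bits 1 6 8 -> bits=011100111100
Op 11: query ram -> checks bit0=0, bit3=1 (has a 0) -> no
Op 12: insert ram -> sets bits 0 3 -> bits=111100111100
Query results in order: no maybe no no no maybe no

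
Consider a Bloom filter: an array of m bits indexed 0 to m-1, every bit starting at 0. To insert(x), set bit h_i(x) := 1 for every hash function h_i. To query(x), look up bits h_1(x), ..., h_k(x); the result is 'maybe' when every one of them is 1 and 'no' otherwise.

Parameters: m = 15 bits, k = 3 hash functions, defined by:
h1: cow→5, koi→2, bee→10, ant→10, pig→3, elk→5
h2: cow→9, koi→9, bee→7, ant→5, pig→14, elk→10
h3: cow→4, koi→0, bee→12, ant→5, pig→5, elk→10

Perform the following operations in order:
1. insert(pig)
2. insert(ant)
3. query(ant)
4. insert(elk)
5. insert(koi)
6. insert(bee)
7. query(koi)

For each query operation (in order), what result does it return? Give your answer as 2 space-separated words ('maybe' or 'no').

Answer: maybe maybe

Derivation:
Start: bits=000000000000000
Op 1: insert pig -> sets bits 3 5 14 -> bits=000101000000001
Op 2: insert ant -> sets bits 5 10 -> bits=000101000010001
Op 3: query ant -> checks bit5=1, bit10=1 (all 1) -> maybe
Op 4: insert elk -> sets bits 5 10 -> bits=000101000010001
Op 5: insert koi -> sets bits 0 2 9 -> bits=101101000110001
Op 6: insert bee -> sets bits 7 10 12 -> bits=101101010110101
Op 7: query koi -> checks bit0=1, bit2=1, bit9=1 (all 1) -> maybe
Query results in order: maybe maybe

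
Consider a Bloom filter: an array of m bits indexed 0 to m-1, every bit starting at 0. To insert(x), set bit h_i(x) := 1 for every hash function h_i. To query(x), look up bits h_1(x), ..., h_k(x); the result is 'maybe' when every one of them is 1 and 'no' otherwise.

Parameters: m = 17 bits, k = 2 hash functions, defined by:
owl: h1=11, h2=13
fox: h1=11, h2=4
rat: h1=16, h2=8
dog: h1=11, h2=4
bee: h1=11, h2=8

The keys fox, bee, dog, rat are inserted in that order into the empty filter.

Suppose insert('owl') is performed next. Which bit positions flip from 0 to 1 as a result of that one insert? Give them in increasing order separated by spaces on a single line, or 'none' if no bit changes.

Start: bits=00000000000000000
After insert 'fox': sets bits 4 11 -> bits=00001000000100000
After insert 'bee': sets bits 8 11 -> bits=00001000100100000
After insert 'dog': sets bits 4 11 -> bits=00001000100100000
After insert 'rat': sets bits 8 16 -> bits=00001000100100001
insert 'owl' would touch bits 11 13; currently bit11=1, bit13=0
Bits that are 0 among those (would change 0->1): 13

Answer: 13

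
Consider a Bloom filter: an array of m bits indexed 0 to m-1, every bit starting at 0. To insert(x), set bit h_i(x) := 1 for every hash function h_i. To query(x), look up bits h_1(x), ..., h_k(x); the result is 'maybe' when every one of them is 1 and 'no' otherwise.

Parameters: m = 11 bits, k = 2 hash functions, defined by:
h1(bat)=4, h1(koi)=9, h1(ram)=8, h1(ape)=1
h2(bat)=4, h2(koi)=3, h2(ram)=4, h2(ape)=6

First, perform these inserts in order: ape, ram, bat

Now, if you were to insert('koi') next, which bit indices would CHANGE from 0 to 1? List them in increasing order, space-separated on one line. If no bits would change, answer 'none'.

Answer: 3 9

Derivation:
Start: bits=00000000000
After insert 'ape': sets bits 1 6 -> bits=01000010000
After insert 'ram': sets bits 4 8 -> bits=01001010100
After insert 'bat': sets bits 4 -> bits=01001010100
insert 'koi' would touch bits 3 9; currently bit3=0, bit9=0
Bits that are 0 among those (would change 0->1): 3 9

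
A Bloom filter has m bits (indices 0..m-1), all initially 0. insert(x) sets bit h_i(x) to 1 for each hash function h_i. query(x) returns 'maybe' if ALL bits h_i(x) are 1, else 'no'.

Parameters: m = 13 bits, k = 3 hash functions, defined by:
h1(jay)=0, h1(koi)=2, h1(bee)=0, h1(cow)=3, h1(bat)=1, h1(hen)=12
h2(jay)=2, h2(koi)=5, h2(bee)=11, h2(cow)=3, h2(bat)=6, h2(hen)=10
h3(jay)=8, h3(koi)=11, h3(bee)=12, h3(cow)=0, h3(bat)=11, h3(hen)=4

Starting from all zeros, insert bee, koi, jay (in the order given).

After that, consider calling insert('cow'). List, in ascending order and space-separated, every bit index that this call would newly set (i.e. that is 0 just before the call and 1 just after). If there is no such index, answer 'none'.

Start: bits=0000000000000
After insert 'bee': sets bits 0 11 12 -> bits=1000000000011
After insert 'koi': sets bits 2 5 11 -> bits=1010010000011
After insert 'jay': sets bits 0 2 8 -> bits=1010010010011
insert 'cow' would touch bits 0 3; currently bit0=1, bit3=0
Bits that are 0 among those (would change 0->1): 3

Answer: 3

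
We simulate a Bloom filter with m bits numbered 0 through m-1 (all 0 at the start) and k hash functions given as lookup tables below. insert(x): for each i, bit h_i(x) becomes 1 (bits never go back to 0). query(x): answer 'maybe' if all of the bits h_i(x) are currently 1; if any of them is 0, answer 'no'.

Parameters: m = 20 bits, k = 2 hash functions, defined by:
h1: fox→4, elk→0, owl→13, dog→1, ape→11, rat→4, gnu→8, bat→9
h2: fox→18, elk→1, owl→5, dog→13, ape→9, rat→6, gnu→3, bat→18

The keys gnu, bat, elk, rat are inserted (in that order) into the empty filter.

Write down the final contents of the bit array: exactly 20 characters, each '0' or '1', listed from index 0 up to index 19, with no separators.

Answer: 11011010110000000010

Derivation:
Start: bits=00000000000000000000
After insert 'gnu': sets bits 3 8 -> bits=00010000100000000000
After insert 'bat': sets bits 9 18 -> bits=00010000110000000010
After insert 'elk': sets bits 0 1 -> bits=11010000110000000010
After insert 'rat': sets bits 4 6 -> bits=11011010110000000010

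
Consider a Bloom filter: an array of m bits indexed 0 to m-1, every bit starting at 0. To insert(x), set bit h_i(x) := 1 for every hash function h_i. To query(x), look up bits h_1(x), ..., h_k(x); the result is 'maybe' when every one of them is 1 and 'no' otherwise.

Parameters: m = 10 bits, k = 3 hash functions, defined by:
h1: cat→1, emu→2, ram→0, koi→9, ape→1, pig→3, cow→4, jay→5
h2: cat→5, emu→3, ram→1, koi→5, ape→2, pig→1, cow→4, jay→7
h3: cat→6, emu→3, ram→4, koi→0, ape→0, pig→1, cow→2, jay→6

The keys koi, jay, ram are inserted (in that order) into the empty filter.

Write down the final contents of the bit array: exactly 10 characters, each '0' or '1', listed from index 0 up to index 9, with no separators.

Start: bits=0000000000
After insert 'koi': sets bits 0 5 9 -> bits=1000010001
After insert 'jay': sets bits 5 6 7 -> bits=1000011101
After insert 'ram': sets bits 0 1 4 -> bits=1100111101

Answer: 1100111101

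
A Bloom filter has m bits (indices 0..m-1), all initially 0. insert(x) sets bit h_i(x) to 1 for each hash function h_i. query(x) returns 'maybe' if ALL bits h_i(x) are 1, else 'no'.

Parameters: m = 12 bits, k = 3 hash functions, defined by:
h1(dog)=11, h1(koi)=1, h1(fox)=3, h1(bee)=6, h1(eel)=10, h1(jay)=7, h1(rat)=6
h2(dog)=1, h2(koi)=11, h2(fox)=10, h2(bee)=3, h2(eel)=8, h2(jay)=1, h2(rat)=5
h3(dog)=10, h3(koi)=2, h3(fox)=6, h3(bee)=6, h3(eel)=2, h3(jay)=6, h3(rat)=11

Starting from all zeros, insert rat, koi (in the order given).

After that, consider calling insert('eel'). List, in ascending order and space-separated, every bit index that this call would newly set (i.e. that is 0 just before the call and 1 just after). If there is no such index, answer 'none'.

Answer: 8 10

Derivation:
Start: bits=000000000000
After insert 'rat': sets bits 5 6 11 -> bits=000001100001
After insert 'koi': sets bits 1 2 11 -> bits=011001100001
insert 'eel' would touch bits 2 8 10; currently bit2=1, bit8=0, bit10=0
Bits that are 0 among those (would change 0->1): 8 10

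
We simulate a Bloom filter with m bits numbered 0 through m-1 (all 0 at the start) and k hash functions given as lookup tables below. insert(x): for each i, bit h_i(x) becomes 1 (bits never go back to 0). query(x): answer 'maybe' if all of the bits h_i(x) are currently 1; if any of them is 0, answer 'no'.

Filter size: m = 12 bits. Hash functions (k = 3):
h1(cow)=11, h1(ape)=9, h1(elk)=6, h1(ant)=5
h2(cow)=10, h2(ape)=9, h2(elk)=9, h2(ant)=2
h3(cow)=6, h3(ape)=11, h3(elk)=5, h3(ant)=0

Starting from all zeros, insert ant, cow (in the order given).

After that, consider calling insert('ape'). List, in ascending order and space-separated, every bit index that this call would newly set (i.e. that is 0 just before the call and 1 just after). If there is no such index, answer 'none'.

Answer: 9

Derivation:
Start: bits=000000000000
After insert 'ant': sets bits 0 2 5 -> bits=101001000000
After insert 'cow': sets bits 6 10 11 -> bits=101001100011
insert 'ape' would touch bits 9 11; currently bit9=0, bit11=1
Bits that are 0 among those (would change 0->1): 9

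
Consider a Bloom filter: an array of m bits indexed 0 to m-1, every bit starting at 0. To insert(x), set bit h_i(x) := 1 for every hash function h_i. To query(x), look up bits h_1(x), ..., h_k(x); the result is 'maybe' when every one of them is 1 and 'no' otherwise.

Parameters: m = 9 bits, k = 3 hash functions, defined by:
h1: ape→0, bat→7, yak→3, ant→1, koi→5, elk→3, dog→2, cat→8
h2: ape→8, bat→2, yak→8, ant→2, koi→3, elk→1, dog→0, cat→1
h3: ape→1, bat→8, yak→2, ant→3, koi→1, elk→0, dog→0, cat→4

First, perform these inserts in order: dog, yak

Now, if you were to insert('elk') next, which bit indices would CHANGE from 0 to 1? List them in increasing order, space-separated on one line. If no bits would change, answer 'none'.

Start: bits=000000000
After insert 'dog': sets bits 0 2 -> bits=101000000
After insert 'yak': sets bits 2 3 8 -> bits=101100001
insert 'elk' would touch bits 0 1 3; currently bit0=1, bit1=0, bit3=1
Bits that are 0 among those (would change 0->1): 1

Answer: 1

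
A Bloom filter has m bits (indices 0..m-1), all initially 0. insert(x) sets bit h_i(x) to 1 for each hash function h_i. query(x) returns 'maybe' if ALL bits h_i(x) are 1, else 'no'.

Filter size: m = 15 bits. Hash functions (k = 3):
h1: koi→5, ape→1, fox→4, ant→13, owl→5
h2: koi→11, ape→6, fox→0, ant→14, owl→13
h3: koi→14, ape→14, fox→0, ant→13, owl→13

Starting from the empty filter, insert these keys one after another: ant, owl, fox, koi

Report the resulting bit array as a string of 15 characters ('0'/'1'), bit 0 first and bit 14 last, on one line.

Start: bits=000000000000000
After insert 'ant': sets bits 13 14 -> bits=000000000000011
After insert 'owl': sets bits 5 13 -> bits=000001000000011
After insert 'fox': sets bits 0 4 -> bits=100011000000011
After insert 'koi': sets bits 5 11 14 -> bits=100011000001011

Answer: 100011000001011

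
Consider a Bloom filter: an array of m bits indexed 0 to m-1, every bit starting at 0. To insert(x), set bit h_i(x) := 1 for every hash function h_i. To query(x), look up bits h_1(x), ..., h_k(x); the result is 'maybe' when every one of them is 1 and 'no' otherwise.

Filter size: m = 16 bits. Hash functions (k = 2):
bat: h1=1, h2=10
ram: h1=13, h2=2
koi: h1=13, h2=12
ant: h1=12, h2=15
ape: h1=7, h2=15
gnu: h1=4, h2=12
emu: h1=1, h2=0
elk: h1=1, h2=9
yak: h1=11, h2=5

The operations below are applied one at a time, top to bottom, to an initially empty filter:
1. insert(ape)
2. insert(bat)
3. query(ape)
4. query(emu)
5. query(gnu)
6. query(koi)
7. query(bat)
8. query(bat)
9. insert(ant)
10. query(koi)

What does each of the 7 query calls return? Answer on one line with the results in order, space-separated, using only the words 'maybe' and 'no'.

Start: bits=0000000000000000
Op 1: insert ape -> sets bits 7 15 -> bits=0000000100000001
Op 2: insert bat -> sets bits 1 10 -> bits=0100000100100001
Op 3: query ape -> checks bit7=1, bit15=1 (all 1) -> maybe
Op 4: query emu -> checks bit0=0, bit1=1 (has a 0) -> no
Op 5: query gnu -> checks bit4=0, bit12=0 (has a 0) -> no
Op 6: query koi -> checks bit12=0, bit13=0 (has a 0) -> no
Op 7: query bat -> checks bit1=1, bit10=1 (all 1) -> maybe
Op 8: query bat -> checks bit1=1, bit10=1 (all 1) -> maybe
Op 9: insert ant -> sets bits 12 15 -> bits=0100000100101001
Op 10: query koi -> checks bit12=1, bit13=0 (has a 0) -> no
Query results in order: maybe no no no maybe maybe no

Answer: maybe no no no maybe maybe no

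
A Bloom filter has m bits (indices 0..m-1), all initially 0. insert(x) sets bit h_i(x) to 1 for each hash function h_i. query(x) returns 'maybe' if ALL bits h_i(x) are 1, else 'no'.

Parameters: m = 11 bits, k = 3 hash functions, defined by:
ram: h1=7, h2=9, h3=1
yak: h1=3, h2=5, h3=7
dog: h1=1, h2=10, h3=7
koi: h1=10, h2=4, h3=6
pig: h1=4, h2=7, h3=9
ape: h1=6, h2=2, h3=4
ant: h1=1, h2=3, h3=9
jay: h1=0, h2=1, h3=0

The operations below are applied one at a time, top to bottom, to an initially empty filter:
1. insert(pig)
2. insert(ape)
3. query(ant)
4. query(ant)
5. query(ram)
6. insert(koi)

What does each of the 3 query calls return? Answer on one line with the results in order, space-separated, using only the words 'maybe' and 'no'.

Start: bits=00000000000
Op 1: insert pig -> sets bits 4 7 9 -> bits=00001001010
Op 2: insert ape -> sets bits 2 4 6 -> bits=00101011010
Op 3: query ant -> checks bit1=0, bit3=0, bit9=1 (has a 0) -> no
Op 4: query ant -> checks bit1=0, bit3=0, bit9=1 (has a 0) -> no
Op 5: query ram -> checks bit1=0, bit7=1, bit9=1 (has a 0) -> no
Op 6: insert koi -> sets bits 4 6 10 -> bits=00101011011
Query results in order: no no no

Answer: no no no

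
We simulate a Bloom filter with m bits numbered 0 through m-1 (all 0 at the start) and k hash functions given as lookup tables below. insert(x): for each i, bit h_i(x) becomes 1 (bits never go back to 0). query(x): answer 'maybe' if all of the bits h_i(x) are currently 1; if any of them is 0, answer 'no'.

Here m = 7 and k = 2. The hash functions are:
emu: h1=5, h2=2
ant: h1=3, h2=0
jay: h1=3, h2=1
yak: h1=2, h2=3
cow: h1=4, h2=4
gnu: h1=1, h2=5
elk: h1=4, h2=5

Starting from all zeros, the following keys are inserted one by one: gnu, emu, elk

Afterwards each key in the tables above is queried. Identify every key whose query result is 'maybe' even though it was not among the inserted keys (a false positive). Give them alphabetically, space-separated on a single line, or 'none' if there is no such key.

Start: bits=0000000
After insert 'gnu': sets bits 1 5 -> bits=0100010
After insert 'emu': sets bits 2 5 -> bits=0110010
After insert 'elk': sets bits 4 5 -> bits=0110110
Not inserted: ant cow jay yak — query each against bits=0110110:
query ant: checks bit0=0, bit3=0 (has a 0) -> no => not a false positive
query cow: checks bit4=1 (all 1) -> maybe => FALSE POSITIVE
query jay: checks bit1=1, bit3=0 (has a 0) -> no => not a false positive
query yak: checks bit2=1, bit3=0 (has a 0) -> no => not a false positive
False positives (alphabetical): cow

Answer: cow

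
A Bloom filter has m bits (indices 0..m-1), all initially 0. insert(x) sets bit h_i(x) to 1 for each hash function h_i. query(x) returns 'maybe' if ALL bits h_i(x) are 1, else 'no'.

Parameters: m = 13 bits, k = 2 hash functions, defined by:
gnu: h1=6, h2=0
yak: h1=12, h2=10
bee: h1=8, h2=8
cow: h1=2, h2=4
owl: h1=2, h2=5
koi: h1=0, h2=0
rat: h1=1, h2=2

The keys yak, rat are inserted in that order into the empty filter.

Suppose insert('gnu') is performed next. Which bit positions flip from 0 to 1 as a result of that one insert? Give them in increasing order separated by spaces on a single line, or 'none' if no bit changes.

Start: bits=0000000000000
After insert 'yak': sets bits 10 12 -> bits=0000000000101
After insert 'rat': sets bits 1 2 -> bits=0110000000101
insert 'gnu' would touch bits 0 6; currently bit0=0, bit6=0
Bits that are 0 among those (would change 0->1): 0 6

Answer: 0 6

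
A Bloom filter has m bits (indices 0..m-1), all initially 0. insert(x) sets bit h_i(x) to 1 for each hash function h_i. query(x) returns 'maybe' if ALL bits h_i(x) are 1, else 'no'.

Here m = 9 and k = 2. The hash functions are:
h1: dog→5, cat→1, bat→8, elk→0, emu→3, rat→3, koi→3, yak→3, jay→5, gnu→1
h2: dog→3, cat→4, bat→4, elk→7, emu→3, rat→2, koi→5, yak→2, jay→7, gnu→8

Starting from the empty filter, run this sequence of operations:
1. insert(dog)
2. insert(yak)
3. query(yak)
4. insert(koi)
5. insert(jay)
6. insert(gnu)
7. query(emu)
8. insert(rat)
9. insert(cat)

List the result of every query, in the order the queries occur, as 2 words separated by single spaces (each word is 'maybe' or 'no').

Answer: maybe maybe

Derivation:
Start: bits=000000000
Op 1: insert dog -> sets bits 3 5 -> bits=000101000
Op 2: insert yak -> sets bits 2 3 -> bits=001101000
Op 3: query yak -> checks bit2=1, bit3=1 (all 1) -> maybe
Op 4: insert koi -> sets bits 3 5 -> bits=001101000
Op 5: insert jay -> sets bits 5 7 -> bits=001101010
Op 6: insert gnu -> sets bits 1 8 -> bits=011101011
Op 7: query emu -> checks bit3=1 (all 1) -> maybe
Op 8: insert rat -> sets bits 2 3 -> bits=011101011
Op 9: insert cat -> sets bits 1 4 -> bits=011111011
Query results in order: maybe maybe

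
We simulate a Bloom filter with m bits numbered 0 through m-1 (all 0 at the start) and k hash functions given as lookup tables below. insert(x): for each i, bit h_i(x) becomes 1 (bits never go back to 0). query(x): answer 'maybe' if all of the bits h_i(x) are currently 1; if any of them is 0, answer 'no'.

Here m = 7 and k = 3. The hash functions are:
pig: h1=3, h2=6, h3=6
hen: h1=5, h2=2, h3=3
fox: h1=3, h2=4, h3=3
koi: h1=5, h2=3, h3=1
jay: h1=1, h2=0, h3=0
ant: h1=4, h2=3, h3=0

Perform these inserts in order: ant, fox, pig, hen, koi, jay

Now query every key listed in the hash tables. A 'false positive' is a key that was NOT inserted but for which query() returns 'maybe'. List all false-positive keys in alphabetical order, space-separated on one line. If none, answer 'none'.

Start: bits=0000000
After insert 'ant': sets bits 0 3 4 -> bits=1001100
After insert 'fox': sets bits 3 4 -> bits=1001100
After insert 'pig': sets bits 3 6 -> bits=1001101
After insert 'hen': sets bits 2 3 5 -> bits=1011111
After insert 'koi': sets bits 1 3 5 -> bits=1111111
After insert 'jay': sets bits 0 1 -> bits=1111111
Not inserted: (none) — query each against bits=1111111:
False positives (alphabetical): none

Answer: none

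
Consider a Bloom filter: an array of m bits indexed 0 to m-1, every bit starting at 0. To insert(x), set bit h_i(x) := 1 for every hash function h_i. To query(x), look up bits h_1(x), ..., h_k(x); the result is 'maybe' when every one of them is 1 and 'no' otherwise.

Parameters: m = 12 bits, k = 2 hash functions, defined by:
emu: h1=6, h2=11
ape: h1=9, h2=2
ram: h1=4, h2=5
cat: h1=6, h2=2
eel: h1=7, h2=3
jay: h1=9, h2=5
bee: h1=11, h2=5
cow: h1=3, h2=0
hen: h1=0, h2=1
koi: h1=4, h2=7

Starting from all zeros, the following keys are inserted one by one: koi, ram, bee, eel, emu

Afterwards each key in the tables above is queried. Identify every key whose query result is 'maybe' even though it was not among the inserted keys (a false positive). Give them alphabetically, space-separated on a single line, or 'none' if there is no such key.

Start: bits=000000000000
After insert 'koi': sets bits 4 7 -> bits=000010010000
After insert 'ram': sets bits 4 5 -> bits=000011010000
After insert 'bee': sets bits 5 11 -> bits=000011010001
After insert 'eel': sets bits 3 7 -> bits=000111010001
After insert 'emu': sets bits 6 11 -> bits=000111110001
Not inserted: ape cat cow hen jay — query each against bits=000111110001:
query ape: checks bit2=0, bit9=0 (has a 0) -> no => not a false positive
query cat: checks bit2=0, bit6=1 (has a 0) -> no => not a false positive
query cow: checks bit0=0, bit3=1 (has a 0) -> no => not a false positive
query hen: checks bit0=0, bit1=0 (has a 0) -> no => not a false positive
query jay: checks bit5=1, bit9=0 (has a 0) -> no => not a false positive
False positives (alphabetical): none

Answer: none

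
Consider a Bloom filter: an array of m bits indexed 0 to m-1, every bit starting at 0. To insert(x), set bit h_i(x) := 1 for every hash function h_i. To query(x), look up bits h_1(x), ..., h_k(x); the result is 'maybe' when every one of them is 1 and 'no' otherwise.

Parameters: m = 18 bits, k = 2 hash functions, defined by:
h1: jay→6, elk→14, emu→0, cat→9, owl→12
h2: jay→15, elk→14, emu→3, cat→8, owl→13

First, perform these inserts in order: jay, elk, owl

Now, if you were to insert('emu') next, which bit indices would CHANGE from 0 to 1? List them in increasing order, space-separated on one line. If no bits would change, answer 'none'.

Start: bits=000000000000000000
After insert 'jay': sets bits 6 15 -> bits=000000100000000100
After insert 'elk': sets bits 14 -> bits=000000100000001100
After insert 'owl': sets bits 12 13 -> bits=000000100000111100
insert 'emu' would touch bits 0 3; currently bit0=0, bit3=0
Bits that are 0 among those (would change 0->1): 0 3

Answer: 0 3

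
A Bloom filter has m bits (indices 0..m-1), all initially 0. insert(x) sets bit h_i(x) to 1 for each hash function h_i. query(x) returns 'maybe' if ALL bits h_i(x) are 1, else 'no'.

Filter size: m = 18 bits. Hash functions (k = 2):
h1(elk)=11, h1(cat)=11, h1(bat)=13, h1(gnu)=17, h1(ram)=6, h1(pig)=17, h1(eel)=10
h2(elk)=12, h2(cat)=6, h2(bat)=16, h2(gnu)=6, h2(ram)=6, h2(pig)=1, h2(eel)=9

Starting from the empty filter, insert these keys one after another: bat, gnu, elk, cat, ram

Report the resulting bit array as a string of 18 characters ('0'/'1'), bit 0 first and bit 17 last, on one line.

Answer: 000000100001110011

Derivation:
Start: bits=000000000000000000
After insert 'bat': sets bits 13 16 -> bits=000000000000010010
After insert 'gnu': sets bits 6 17 -> bits=000000100000010011
After insert 'elk': sets bits 11 12 -> bits=000000100001110011
After insert 'cat': sets bits 6 11 -> bits=000000100001110011
After insert 'ram': sets bits 6 -> bits=000000100001110011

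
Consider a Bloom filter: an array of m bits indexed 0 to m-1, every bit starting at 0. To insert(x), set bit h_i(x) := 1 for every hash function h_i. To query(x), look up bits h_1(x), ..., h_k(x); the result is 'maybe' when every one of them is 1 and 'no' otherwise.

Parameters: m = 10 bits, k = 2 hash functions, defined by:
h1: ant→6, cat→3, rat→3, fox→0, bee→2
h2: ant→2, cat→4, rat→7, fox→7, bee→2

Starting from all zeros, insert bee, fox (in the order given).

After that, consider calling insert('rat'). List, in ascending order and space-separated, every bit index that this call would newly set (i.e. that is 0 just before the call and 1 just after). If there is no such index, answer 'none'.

Start: bits=0000000000
After insert 'bee': sets bits 2 -> bits=0010000000
After insert 'fox': sets bits 0 7 -> bits=1010000100
insert 'rat' would touch bits 3 7; currently bit3=0, bit7=1
Bits that are 0 among those (would change 0->1): 3

Answer: 3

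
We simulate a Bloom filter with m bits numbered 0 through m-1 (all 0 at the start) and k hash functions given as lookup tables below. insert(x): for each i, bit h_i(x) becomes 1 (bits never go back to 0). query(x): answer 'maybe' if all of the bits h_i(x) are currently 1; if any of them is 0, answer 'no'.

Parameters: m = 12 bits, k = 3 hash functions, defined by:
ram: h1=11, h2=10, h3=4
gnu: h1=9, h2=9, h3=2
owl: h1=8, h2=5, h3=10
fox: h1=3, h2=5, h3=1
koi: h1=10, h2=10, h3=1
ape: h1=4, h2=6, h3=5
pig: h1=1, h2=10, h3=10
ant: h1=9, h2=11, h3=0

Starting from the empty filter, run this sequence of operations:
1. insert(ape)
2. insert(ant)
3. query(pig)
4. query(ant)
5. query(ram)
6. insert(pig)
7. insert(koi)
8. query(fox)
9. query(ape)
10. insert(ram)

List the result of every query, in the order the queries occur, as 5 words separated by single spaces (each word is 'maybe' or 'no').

Answer: no maybe no no maybe

Derivation:
Start: bits=000000000000
Op 1: insert ape -> sets bits 4 5 6 -> bits=000011100000
Op 2: insert ant -> sets bits 0 9 11 -> bits=100011100101
Op 3: query pig -> checks bit1=0, bit10=0 (has a 0) -> no
Op 4: query ant -> checks bit0=1, bit9=1, bit11=1 (all 1) -> maybe
Op 5: query ram -> checks bit4=1, bit10=0, bit11=1 (has a 0) -> no
Op 6: insert pig -> sets bits 1 10 -> bits=110011100111
Op 7: insert koi -> sets bits 1 10 -> bits=110011100111
Op 8: query fox -> checks bit1=1, bit3=0, bit5=1 (has a 0) -> no
Op 9: query ape -> checks bit4=1, bit5=1, bit6=1 (all 1) -> maybe
Op 10: insert ram -> sets bits 4 10 11 -> bits=110011100111
Query results in order: no maybe no no maybe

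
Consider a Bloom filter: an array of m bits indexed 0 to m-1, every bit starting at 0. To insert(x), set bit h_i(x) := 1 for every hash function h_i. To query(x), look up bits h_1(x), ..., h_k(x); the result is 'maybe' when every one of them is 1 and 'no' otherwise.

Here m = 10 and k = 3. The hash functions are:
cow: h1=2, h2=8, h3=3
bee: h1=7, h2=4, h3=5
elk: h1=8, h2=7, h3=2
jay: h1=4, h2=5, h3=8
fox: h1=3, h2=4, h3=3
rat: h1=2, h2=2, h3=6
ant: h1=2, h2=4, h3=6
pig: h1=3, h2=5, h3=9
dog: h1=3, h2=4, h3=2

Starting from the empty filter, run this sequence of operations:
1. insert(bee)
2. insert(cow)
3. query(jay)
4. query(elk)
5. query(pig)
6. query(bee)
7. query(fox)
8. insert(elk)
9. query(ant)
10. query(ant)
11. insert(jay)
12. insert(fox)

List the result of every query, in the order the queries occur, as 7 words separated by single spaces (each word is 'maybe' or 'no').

Answer: maybe maybe no maybe maybe no no

Derivation:
Start: bits=0000000000
Op 1: insert bee -> sets bits 4 5 7 -> bits=0000110100
Op 2: insert cow -> sets bits 2 3 8 -> bits=0011110110
Op 3: query jay -> checks bit4=1, bit5=1, bit8=1 (all 1) -> maybe
Op 4: query elk -> checks bit2=1, bit7=1, bit8=1 (all 1) -> maybe
Op 5: query pig -> checks bit3=1, bit5=1, bit9=0 (has a 0) -> no
Op 6: query bee -> checks bit4=1, bit5=1, bit7=1 (all 1) -> maybe
Op 7: query fox -> checks bit3=1, bit4=1 (all 1) -> maybe
Op 8: insert elk -> sets bits 2 7 8 -> bits=0011110110
Op 9: query ant -> checks bit2=1, bit4=1, bit6=0 (has a 0) -> no
Op 10: query ant -> checks bit2=1, bit4=1, bit6=0 (has a 0) -> no
Op 11: insert jay -> sets bits 4 5 8 -> bits=0011110110
Op 12: insert fox -> sets bits 3 4 -> bits=0011110110
Query results in order: maybe maybe no maybe maybe no no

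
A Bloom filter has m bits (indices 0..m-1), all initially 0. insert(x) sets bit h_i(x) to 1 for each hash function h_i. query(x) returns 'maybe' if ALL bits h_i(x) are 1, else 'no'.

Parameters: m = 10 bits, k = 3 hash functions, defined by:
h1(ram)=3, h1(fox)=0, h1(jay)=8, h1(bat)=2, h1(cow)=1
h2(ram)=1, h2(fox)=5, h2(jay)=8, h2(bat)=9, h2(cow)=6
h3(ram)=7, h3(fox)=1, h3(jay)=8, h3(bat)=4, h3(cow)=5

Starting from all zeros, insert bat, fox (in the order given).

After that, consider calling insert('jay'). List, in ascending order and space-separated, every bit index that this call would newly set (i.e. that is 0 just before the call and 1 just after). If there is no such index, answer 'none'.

Answer: 8

Derivation:
Start: bits=0000000000
After insert 'bat': sets bits 2 4 9 -> bits=0010100001
After insert 'fox': sets bits 0 1 5 -> bits=1110110001
insert 'jay' would touch bits 8; currently bit8=0
Bits that are 0 among those (would change 0->1): 8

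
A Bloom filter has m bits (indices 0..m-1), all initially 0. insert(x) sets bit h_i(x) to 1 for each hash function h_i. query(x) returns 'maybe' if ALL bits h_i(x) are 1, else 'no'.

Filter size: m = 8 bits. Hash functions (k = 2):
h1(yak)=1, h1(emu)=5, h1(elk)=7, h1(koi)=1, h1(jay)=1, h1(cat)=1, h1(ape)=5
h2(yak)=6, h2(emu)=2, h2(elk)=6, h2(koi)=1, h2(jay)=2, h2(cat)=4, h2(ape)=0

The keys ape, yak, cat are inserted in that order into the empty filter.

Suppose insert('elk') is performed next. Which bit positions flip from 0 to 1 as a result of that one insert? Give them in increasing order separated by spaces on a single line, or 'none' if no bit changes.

Answer: 7

Derivation:
Start: bits=00000000
After insert 'ape': sets bits 0 5 -> bits=10000100
After insert 'yak': sets bits 1 6 -> bits=11000110
After insert 'cat': sets bits 1 4 -> bits=11001110
insert 'elk' would touch bits 6 7; currently bit6=1, bit7=0
Bits that are 0 among those (would change 0->1): 7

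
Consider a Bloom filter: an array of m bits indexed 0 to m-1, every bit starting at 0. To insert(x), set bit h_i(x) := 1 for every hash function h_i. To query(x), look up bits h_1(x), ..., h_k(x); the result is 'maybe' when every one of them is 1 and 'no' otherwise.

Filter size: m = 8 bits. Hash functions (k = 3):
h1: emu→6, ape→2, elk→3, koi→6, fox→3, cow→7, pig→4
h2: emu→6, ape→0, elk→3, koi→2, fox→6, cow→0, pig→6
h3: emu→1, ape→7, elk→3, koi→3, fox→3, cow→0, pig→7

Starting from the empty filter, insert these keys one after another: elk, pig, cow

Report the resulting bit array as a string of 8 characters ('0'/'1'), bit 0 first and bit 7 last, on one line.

Start: bits=00000000
After insert 'elk': sets bits 3 -> bits=00010000
After insert 'pig': sets bits 4 6 7 -> bits=00011011
After insert 'cow': sets bits 0 7 -> bits=10011011

Answer: 10011011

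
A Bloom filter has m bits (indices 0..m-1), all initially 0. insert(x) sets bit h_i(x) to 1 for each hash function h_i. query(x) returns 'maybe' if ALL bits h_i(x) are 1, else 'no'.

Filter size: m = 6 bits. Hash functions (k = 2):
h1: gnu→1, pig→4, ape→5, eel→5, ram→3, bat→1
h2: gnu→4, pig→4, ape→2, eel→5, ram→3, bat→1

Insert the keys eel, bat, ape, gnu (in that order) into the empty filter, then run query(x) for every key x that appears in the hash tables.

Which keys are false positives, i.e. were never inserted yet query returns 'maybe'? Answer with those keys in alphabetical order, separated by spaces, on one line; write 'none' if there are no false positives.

Start: bits=000000
After insert 'eel': sets bits 5 -> bits=000001
After insert 'bat': sets bits 1 -> bits=010001
After insert 'ape': sets bits 2 5 -> bits=011001
After insert 'gnu': sets bits 1 4 -> bits=011011
Not inserted: pig ram — query each against bits=011011:
query pig: checks bit4=1 (all 1) -> maybe => FALSE POSITIVE
query ram: checks bit3=0 (has a 0) -> no => not a false positive
False positives (alphabetical): pig

Answer: pig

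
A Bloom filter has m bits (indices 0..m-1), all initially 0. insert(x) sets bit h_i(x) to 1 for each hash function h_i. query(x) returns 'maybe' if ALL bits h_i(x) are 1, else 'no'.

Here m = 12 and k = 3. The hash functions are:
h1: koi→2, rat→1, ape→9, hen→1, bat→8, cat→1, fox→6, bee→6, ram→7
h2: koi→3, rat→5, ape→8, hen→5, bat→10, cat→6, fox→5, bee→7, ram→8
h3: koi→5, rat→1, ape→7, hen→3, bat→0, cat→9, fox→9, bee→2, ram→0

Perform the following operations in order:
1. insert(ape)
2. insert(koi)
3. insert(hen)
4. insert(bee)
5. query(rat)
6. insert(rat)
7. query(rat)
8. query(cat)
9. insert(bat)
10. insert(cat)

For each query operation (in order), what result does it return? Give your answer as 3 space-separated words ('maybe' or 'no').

Start: bits=000000000000
Op 1: insert ape -> sets bits 7 8 9 -> bits=000000011100
Op 2: insert koi -> sets bits 2 3 5 -> bits=001101011100
Op 3: insert hen -> sets bits 1 3 5 -> bits=011101011100
Op 4: insert bee -> sets bits 2 6 7 -> bits=011101111100
Op 5: query rat -> checks bit1=1, bit5=1 (all 1) -> maybe
Op 6: insert rat -> sets bits 1 5 -> bits=011101111100
Op 7: query rat -> checks bit1=1, bit5=1 (all 1) -> maybe
Op 8: query cat -> checks bit1=1, bit6=1, bit9=1 (all 1) -> maybe
Op 9: insert bat -> sets bits 0 8 10 -> bits=111101111110
Op 10: insert cat -> sets bits 1 6 9 -> bits=111101111110
Query results in order: maybe maybe maybe

Answer: maybe maybe maybe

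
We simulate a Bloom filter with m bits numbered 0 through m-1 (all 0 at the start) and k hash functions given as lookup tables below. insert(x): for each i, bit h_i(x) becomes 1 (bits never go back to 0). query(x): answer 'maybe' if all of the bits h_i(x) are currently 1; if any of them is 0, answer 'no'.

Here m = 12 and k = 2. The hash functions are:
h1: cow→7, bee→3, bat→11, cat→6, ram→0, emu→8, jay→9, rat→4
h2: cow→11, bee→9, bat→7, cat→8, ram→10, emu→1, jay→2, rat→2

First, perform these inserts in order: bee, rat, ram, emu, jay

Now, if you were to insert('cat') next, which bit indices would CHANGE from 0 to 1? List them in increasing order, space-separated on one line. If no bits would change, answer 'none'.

Start: bits=000000000000
After insert 'bee': sets bits 3 9 -> bits=000100000100
After insert 'rat': sets bits 2 4 -> bits=001110000100
After insert 'ram': sets bits 0 10 -> bits=101110000110
After insert 'emu': sets bits 1 8 -> bits=111110001110
After insert 'jay': sets bits 2 9 -> bits=111110001110
insert 'cat' would touch bits 6 8; currently bit6=0, bit8=1
Bits that are 0 among those (would change 0->1): 6

Answer: 6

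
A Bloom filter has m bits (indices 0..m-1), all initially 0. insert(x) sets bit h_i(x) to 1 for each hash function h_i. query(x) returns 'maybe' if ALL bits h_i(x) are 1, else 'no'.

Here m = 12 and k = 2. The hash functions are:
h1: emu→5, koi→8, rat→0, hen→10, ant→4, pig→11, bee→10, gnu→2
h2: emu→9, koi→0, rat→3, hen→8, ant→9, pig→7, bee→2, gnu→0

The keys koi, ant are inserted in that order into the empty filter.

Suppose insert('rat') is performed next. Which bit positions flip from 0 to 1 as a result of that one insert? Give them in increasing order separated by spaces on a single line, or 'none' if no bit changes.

Start: bits=000000000000
After insert 'koi': sets bits 0 8 -> bits=100000001000
After insert 'ant': sets bits 4 9 -> bits=100010001100
insert 'rat' would touch bits 0 3; currently bit0=1, bit3=0
Bits that are 0 among those (would change 0->1): 3

Answer: 3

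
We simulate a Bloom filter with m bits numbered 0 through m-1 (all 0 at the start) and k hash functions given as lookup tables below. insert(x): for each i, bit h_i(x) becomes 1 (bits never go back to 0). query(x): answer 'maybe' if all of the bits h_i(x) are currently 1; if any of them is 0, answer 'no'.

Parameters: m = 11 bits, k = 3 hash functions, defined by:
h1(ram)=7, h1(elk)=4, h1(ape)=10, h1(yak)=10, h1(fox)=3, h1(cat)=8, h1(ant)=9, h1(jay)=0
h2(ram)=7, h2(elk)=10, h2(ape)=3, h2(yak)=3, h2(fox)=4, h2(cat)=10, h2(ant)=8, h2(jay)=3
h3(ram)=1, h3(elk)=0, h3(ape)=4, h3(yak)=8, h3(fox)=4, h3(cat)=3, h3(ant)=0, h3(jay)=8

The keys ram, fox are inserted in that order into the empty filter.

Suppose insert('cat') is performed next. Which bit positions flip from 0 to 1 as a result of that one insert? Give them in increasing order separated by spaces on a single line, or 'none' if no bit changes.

Start: bits=00000000000
After insert 'ram': sets bits 1 7 -> bits=01000001000
After insert 'fox': sets bits 3 4 -> bits=01011001000
insert 'cat' would touch bits 3 8 10; currently bit3=1, bit8=0, bit10=0
Bits that are 0 among those (would change 0->1): 8 10

Answer: 8 10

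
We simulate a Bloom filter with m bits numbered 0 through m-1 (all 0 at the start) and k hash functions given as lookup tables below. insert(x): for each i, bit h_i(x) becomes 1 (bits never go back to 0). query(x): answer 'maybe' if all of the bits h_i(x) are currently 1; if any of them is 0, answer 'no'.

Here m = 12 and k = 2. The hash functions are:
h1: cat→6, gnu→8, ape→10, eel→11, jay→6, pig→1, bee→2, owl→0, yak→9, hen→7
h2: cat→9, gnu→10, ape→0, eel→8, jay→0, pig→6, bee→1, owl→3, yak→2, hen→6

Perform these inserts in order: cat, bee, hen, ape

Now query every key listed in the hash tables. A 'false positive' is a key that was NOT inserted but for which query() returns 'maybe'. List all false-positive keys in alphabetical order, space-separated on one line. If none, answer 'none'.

Start: bits=000000000000
After insert 'cat': sets bits 6 9 -> bits=000000100100
After insert 'bee': sets bits 1 2 -> bits=011000100100
After insert 'hen': sets bits 6 7 -> bits=011000110100
After insert 'ape': sets bits 0 10 -> bits=111000110110
Not inserted: eel gnu jay owl pig yak — query each against bits=111000110110:
query eel: checks bit8=0, bit11=0 (has a 0) -> no => not a false positive
query gnu: checks bit8=0, bit10=1 (has a 0) -> no => not a false positive
query jay: checks bit0=1, bit6=1 (all 1) -> maybe => FALSE POSITIVE
query owl: checks bit0=1, bit3=0 (has a 0) -> no => not a false positive
query pig: checks bit1=1, bit6=1 (all 1) -> maybe => FALSE POSITIVE
query yak: checks bit2=1, bit9=1 (all 1) -> maybe => FALSE POSITIVE
False positives (alphabetical): jay pig yak

Answer: jay pig yak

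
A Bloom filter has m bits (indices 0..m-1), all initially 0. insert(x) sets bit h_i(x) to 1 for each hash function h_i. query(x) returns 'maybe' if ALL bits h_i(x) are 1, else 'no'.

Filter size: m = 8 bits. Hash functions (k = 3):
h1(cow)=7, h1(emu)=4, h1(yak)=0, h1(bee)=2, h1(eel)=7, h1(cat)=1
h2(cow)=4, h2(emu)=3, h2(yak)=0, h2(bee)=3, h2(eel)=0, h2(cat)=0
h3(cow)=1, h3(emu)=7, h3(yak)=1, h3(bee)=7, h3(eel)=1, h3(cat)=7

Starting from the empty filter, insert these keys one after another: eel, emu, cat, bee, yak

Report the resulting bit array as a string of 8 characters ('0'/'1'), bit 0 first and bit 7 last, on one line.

Answer: 11111001

Derivation:
Start: bits=00000000
After insert 'eel': sets bits 0 1 7 -> bits=11000001
After insert 'emu': sets bits 3 4 7 -> bits=11011001
After insert 'cat': sets bits 0 1 7 -> bits=11011001
After insert 'bee': sets bits 2 3 7 -> bits=11111001
After insert 'yak': sets bits 0 1 -> bits=11111001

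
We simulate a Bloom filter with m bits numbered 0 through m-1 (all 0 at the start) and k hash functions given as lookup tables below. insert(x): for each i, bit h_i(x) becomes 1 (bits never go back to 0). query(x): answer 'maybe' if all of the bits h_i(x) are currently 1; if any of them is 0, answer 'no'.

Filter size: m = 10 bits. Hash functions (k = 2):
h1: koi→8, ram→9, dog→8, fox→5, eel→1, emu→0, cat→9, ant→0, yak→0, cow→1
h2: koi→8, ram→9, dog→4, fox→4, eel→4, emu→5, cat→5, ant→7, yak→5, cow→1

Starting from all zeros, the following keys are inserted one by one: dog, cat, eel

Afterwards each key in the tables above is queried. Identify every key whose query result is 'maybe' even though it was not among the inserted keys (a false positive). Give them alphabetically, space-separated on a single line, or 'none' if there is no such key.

Answer: cow fox koi ram

Derivation:
Start: bits=0000000000
After insert 'dog': sets bits 4 8 -> bits=0000100010
After insert 'cat': sets bits 5 9 -> bits=0000110011
After insert 'eel': sets bits 1 4 -> bits=0100110011
Not inserted: ant cow emu fox koi ram yak — query each against bits=0100110011:
query ant: checks bit0=0, bit7=0 (has a 0) -> no => not a false positive
query cow: checks bit1=1 (all 1) -> maybe => FALSE POSITIVE
query emu: checks bit0=0, bit5=1 (has a 0) -> no => not a false positive
query fox: checks bit4=1, bit5=1 (all 1) -> maybe => FALSE POSITIVE
query koi: checks bit8=1 (all 1) -> maybe => FALSE POSITIVE
query ram: checks bit9=1 (all 1) -> maybe => FALSE POSITIVE
query yak: checks bit0=0, bit5=1 (has a 0) -> no => not a false positive
False positives (alphabetical): cow fox koi ram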